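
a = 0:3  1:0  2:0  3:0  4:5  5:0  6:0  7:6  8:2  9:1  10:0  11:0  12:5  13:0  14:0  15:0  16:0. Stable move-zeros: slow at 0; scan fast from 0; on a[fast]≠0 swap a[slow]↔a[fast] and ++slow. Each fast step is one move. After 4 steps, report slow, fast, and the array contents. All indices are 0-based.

(s=0,f=0) a[fast]=3≠0 swap→a[0]=3 → slow++,fast++
(s=1,f=1) a[fast]=0 → fast++
(s=1,f=2) a[fast]=0 → fast++
(s=1,f=3) a[fast]=0 → fast++

slow=1, fast=4, a=[3, 0, 0, 0, 5, 0, 0, 6, 2, 1, 0, 0, 5, 0, 0, 0, 0]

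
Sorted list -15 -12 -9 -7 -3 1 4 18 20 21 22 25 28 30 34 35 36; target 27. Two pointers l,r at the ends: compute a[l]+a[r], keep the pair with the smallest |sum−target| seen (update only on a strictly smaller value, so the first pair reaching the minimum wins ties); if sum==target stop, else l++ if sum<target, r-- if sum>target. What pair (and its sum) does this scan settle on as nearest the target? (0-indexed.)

l=0 r=16: -15+36=21 d=6 *, l++
l=1 r=16: -12+36=24 d=3 *, l++
l=2 r=16: -9+36=27 d=0 *, stop

pair (-9, 36) with sum 27 (|Δ|=0)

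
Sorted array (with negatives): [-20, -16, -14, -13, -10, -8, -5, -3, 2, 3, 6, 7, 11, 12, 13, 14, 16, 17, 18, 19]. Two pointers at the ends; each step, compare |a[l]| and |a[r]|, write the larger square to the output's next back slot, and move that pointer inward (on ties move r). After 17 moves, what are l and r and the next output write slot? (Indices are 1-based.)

l=8, r=10, next write slot=3

l=1 r=20: |-20|>|19| out[20]=400, l++
l=2 r=20: |-16|<=|19| out[19]=361, r--
l=2 r=19: |-16|<=|18| out[18]=324, r--
l=2 r=18: |-16|<=|17| out[17]=289, r--
l=2 r=17: |-16|<=|16| out[16]=256, r--
l=2 r=16: |-16|>|14| out[15]=256, l++
l=3 r=16: |-14|<=|14| out[14]=196, r--
l=3 r=15: |-14|>|13| out[13]=196, l++
l=4 r=15: |-13|<=|13| out[12]=169, r--
l=4 r=14: |-13|>|12| out[11]=169, l++
l=5 r=14: |-10|<=|12| out[10]=144, r--
l=5 r=13: |-10|<=|11| out[9]=121, r--
l=5 r=12: |-10|>|7| out[8]=100, l++
l=6 r=12: |-8|>|7| out[7]=64, l++
l=7 r=12: |-5|<=|7| out[6]=49, r--
l=7 r=11: |-5|<=|6| out[5]=36, r--
l=7 r=10: |-5|>|3| out[4]=25, l++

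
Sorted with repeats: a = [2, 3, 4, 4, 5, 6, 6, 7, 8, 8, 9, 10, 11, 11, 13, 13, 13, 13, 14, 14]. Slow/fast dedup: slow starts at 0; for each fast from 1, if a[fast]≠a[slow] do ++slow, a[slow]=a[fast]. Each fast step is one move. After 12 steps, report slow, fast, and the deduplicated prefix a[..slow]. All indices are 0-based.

slow=9, fast=13, prefix=[2, 3, 4, 5, 6, 7, 8, 9, 10, 11]

slow=0 fast=1: a[fast]=3≠a[slow]=2 write a[1]=3, slow++,fast++
slow=1 fast=2: a[fast]=4≠a[slow]=3 write a[2]=4, slow++,fast++
slow=2 fast=3: a[fast]=4=a[slow] dup, fast++
slow=2 fast=4: a[fast]=5≠a[slow]=4 write a[3]=5, slow++,fast++
slow=3 fast=5: a[fast]=6≠a[slow]=5 write a[4]=6, slow++,fast++
slow=4 fast=6: a[fast]=6=a[slow] dup, fast++
slow=4 fast=7: a[fast]=7≠a[slow]=6 write a[5]=7, slow++,fast++
slow=5 fast=8: a[fast]=8≠a[slow]=7 write a[6]=8, slow++,fast++
slow=6 fast=9: a[fast]=8=a[slow] dup, fast++
slow=6 fast=10: a[fast]=9≠a[slow]=8 write a[7]=9, slow++,fast++
slow=7 fast=11: a[fast]=10≠a[slow]=9 write a[8]=10, slow++,fast++
slow=8 fast=12: a[fast]=11≠a[slow]=10 write a[9]=11, slow++,fast++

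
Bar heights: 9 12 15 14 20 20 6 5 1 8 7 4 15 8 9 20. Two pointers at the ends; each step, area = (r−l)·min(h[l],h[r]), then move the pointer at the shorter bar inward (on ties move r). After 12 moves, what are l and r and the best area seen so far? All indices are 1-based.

l=5, r=8, best area=220

l=1 r=16: min(9,20)*15=135 best=135 *, l++
l=2 r=16: min(12,20)*14=168 best=168 *, l++
l=3 r=16: min(15,20)*13=195 best=195 *, l++
l=4 r=16: min(14,20)*12=168 best=195, l++
l=5 r=16: min(20,20)*11=220 best=220 *, r--
l=5 r=15: min(20,9)*10=90 best=220, r--
l=5 r=14: min(20,8)*9=72 best=220, r--
l=5 r=13: min(20,15)*8=120 best=220, r--
l=5 r=12: min(20,4)*7=28 best=220, r--
l=5 r=11: min(20,7)*6=42 best=220, r--
l=5 r=10: min(20,8)*5=40 best=220, r--
l=5 r=9: min(20,1)*4=4 best=220, r--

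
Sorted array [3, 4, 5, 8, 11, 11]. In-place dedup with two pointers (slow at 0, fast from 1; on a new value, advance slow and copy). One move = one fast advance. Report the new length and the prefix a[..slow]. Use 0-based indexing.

(s=0,f=1) a[fast]=4≠a[slow]=3 write a[1]=4 → slow++,fast++
(s=1,f=2) a[fast]=5≠a[slow]=4 write a[2]=5 → slow++,fast++
(s=2,f=3) a[fast]=8≠a[slow]=5 write a[3]=8 → slow++,fast++
(s=3,f=4) a[fast]=11≠a[slow]=8 write a[4]=11 → slow++,fast++
(s=4,f=5) a[fast]=11=a[slow] dup → fast++

length 5; prefix = [3, 4, 5, 8, 11]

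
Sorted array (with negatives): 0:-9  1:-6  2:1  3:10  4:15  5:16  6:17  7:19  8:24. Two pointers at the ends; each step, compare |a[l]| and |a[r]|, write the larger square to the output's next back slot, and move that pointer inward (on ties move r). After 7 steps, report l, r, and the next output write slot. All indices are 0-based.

l=0 r=8: |-9|<=|24| out[8]=576, r--
l=0 r=7: |-9|<=|19| out[7]=361, r--
l=0 r=6: |-9|<=|17| out[6]=289, r--
l=0 r=5: |-9|<=|16| out[5]=256, r--
l=0 r=4: |-9|<=|15| out[4]=225, r--
l=0 r=3: |-9|<=|10| out[3]=100, r--
l=0 r=2: |-9|>|1| out[2]=81, l++

l=1, r=2, next write slot=1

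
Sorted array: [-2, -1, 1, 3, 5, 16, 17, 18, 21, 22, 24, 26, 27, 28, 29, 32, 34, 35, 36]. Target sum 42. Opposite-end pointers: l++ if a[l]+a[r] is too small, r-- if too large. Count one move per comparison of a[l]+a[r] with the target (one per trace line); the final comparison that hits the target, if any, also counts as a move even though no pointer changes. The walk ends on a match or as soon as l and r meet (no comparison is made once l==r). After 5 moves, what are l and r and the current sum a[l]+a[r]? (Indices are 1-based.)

l=1 r=19: -2+36=34 <42, l++
l=2 r=19: -1+36=35 <42, l++
l=3 r=19: 1+36=37 <42, l++
l=4 r=19: 3+36=39 <42, l++
l=5 r=19: 5+36=41 <42, l++

l=6, r=19, sum=52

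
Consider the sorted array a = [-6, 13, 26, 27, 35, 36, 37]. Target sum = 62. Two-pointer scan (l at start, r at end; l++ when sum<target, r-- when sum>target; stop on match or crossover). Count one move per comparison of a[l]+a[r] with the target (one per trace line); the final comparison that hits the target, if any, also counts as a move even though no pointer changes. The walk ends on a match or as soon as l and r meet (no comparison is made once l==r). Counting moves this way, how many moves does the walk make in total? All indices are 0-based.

4 moves

l=0 r=6: -6+37=31 <62, l++
l=1 r=6: 13+37=50 <62, l++
l=2 r=6: 26+37=63 >62, r--
l=2 r=5: 26+36=62, found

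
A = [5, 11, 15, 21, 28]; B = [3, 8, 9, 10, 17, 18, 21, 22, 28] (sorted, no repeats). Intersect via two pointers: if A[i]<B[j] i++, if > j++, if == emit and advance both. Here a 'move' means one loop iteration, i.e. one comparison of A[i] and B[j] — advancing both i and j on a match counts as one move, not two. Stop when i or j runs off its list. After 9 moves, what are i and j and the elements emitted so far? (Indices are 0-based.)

i=0 j=0: 5>3, j++
i=0 j=1: 5<8, i++
i=1 j=1: 11>8, j++
i=1 j=2: 11>9, j++
i=1 j=3: 11>10, j++
i=1 j=4: 11<17, i++
i=2 j=4: 15<17, i++
i=3 j=4: 21>17, j++
i=3 j=5: 21>18, j++

i=3, j=6, emitted=[]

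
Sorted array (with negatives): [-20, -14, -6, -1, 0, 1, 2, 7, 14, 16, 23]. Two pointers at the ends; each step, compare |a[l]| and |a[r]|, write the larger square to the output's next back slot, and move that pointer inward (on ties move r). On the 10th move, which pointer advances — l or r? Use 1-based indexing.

l

l=1 r=11: |-20|<=|23| out[11]=529, r--
l=1 r=10: |-20|>|16| out[10]=400, l++
l=2 r=10: |-14|<=|16| out[9]=256, r--
l=2 r=9: |-14|<=|14| out[8]=196, r--
l=2 r=8: |-14|>|7| out[7]=196, l++
l=3 r=8: |-6|<=|7| out[6]=49, r--
l=3 r=7: |-6|>|2| out[5]=36, l++
l=4 r=7: |-1|<=|2| out[4]=4, r--
l=4 r=6: |-1|<=|1| out[3]=1, r--
l=4 r=5: |-1|>|0| out[2]=1, l++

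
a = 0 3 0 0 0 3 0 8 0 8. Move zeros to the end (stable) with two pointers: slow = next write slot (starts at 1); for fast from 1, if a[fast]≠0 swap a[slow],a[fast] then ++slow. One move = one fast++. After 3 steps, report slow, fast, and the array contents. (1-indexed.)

(s=1,f=1) a[fast]=0 → fast++
(s=1,f=2) a[fast]=3≠0 swap→a[1]=3 → slow++,fast++
(s=2,f=3) a[fast]=0 → fast++

slow=2, fast=4, a=[3, 0, 0, 0, 0, 3, 0, 8, 0, 8]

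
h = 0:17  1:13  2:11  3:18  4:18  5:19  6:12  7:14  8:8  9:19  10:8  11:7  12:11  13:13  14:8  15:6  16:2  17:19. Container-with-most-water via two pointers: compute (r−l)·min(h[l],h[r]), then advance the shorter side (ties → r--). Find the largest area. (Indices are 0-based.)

max area = 289

[0,17] min(17,19)*17=289 best=289 * → l++
[1,17] min(13,19)*16=208 best=289 → l++
[2,17] min(11,19)*15=165 best=289 → l++
[3,17] min(18,19)*14=252 best=289 → l++
[4,17] min(18,19)*13=234 best=289 → l++
[5,17] min(19,19)*12=228 best=289 → r--
[5,16] min(19,2)*11=22 best=289 → r--
[5,15] min(19,6)*10=60 best=289 → r--
[5,14] min(19,8)*9=72 best=289 → r--
[5,13] min(19,13)*8=104 best=289 → r--
[5,12] min(19,11)*7=77 best=289 → r--
[5,11] min(19,7)*6=42 best=289 → r--
[5,10] min(19,8)*5=40 best=289 → r--
[5,9] min(19,19)*4=76 best=289 → r--
[5,8] min(19,8)*3=24 best=289 → r--
[5,7] min(19,14)*2=28 best=289 → r--
[5,6] min(19,12)*1=12 best=289 → r--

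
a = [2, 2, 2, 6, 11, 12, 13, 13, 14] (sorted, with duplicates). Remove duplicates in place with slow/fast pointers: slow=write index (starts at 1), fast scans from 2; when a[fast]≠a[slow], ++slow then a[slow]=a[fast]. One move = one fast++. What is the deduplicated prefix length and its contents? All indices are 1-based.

(s=1,f=2) a[fast]=2=a[slow] dup → fast++
(s=1,f=3) a[fast]=2=a[slow] dup → fast++
(s=1,f=4) a[fast]=6≠a[slow]=2 write a[2]=6 → slow++,fast++
(s=2,f=5) a[fast]=11≠a[slow]=6 write a[3]=11 → slow++,fast++
(s=3,f=6) a[fast]=12≠a[slow]=11 write a[4]=12 → slow++,fast++
(s=4,f=7) a[fast]=13≠a[slow]=12 write a[5]=13 → slow++,fast++
(s=5,f=8) a[fast]=13=a[slow] dup → fast++
(s=5,f=9) a[fast]=14≠a[slow]=13 write a[6]=14 → slow++,fast++

length 6; prefix = [2, 6, 11, 12, 13, 14]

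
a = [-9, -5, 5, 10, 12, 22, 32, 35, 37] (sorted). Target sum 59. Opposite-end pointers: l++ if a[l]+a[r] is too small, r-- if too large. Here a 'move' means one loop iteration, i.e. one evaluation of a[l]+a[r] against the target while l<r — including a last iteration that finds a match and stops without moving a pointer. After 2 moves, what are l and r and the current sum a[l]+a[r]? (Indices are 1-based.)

l=3, r=9, sum=42

[1,9] -9+37=28 <59 → l++
[2,9] -5+37=32 <59 → l++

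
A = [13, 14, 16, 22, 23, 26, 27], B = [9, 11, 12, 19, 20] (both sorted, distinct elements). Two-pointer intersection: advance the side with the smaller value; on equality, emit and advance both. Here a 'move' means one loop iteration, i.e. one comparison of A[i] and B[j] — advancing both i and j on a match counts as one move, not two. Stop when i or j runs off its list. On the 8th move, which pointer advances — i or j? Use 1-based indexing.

i=1 j=1: 13>9, j++
i=1 j=2: 13>11, j++
i=1 j=3: 13>12, j++
i=1 j=4: 13<19, i++
i=2 j=4: 14<19, i++
i=3 j=4: 16<19, i++
i=4 j=4: 22>19, j++
i=4 j=5: 22>20, j++

j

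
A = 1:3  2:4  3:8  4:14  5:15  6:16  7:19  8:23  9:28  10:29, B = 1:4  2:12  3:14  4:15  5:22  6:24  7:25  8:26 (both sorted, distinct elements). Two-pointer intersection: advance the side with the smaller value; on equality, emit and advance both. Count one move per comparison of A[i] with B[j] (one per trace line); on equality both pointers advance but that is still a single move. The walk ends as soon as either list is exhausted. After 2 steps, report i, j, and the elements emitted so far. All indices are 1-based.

i=3, j=2, emitted=[4]

[i=1,j=1] 3<4 → i++
[i=2,j=1] 4==4 emit → i++,j++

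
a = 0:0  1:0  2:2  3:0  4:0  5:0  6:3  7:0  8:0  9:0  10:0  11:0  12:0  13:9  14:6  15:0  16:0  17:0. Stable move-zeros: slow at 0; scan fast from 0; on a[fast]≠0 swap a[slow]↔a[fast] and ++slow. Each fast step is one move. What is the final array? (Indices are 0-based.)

slow=0 fast=0: a[fast]=0, fast++
slow=0 fast=1: a[fast]=0, fast++
slow=0 fast=2: a[fast]=2≠0 swap→a[0]=2, slow++,fast++
slow=1 fast=3: a[fast]=0, fast++
slow=1 fast=4: a[fast]=0, fast++
slow=1 fast=5: a[fast]=0, fast++
slow=1 fast=6: a[fast]=3≠0 swap→a[1]=3, slow++,fast++
slow=2 fast=7: a[fast]=0, fast++
slow=2 fast=8: a[fast]=0, fast++
slow=2 fast=9: a[fast]=0, fast++
slow=2 fast=10: a[fast]=0, fast++
slow=2 fast=11: a[fast]=0, fast++
slow=2 fast=12: a[fast]=0, fast++
slow=2 fast=13: a[fast]=9≠0 swap→a[2]=9, slow++,fast++
slow=3 fast=14: a[fast]=6≠0 swap→a[3]=6, slow++,fast++
slow=4 fast=15: a[fast]=0, fast++
slow=4 fast=16: a[fast]=0, fast++
slow=4 fast=17: a[fast]=0, fast++

[2, 3, 9, 6, 0, 0, 0, 0, 0, 0, 0, 0, 0, 0, 0, 0, 0, 0]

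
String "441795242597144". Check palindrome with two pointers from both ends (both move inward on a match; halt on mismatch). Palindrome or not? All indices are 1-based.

palindrome

[1,15] '4'=='4' → l++,r--
[2,14] '4'=='4' → l++,r--
[3,13] '1'=='1' → l++,r--
[4,12] '7'=='7' → l++,r--
[5,11] '9'=='9' → l++,r--
[6,10] '5'=='5' → l++,r--
[7,9] '2'=='2' → l++,r--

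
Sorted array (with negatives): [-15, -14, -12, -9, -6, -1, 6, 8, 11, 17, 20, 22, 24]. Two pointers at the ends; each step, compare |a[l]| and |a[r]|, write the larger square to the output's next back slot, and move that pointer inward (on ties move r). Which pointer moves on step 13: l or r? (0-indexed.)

r

l=0 r=12: |-15|<=|24| out[12]=576, r--
l=0 r=11: |-15|<=|22| out[11]=484, r--
l=0 r=10: |-15|<=|20| out[10]=400, r--
l=0 r=9: |-15|<=|17| out[9]=289, r--
l=0 r=8: |-15|>|11| out[8]=225, l++
l=1 r=8: |-14|>|11| out[7]=196, l++
l=2 r=8: |-12|>|11| out[6]=144, l++
l=3 r=8: |-9|<=|11| out[5]=121, r--
l=3 r=7: |-9|>|8| out[4]=81, l++
l=4 r=7: |-6|<=|8| out[3]=64, r--
l=4 r=6: |-6|<=|6| out[2]=36, r--
l=4 r=5: |-6|>|-1| out[1]=36, l++
l=5 r=5: |-1|<=|-1| out[0]=1, r--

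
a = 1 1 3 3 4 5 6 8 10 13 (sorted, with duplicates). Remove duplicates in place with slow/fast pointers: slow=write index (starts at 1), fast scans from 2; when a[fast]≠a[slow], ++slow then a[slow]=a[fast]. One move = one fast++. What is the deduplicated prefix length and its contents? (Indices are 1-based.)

(s=1,f=2) a[fast]=1=a[slow] dup → fast++
(s=1,f=3) a[fast]=3≠a[slow]=1 write a[2]=3 → slow++,fast++
(s=2,f=4) a[fast]=3=a[slow] dup → fast++
(s=2,f=5) a[fast]=4≠a[slow]=3 write a[3]=4 → slow++,fast++
(s=3,f=6) a[fast]=5≠a[slow]=4 write a[4]=5 → slow++,fast++
(s=4,f=7) a[fast]=6≠a[slow]=5 write a[5]=6 → slow++,fast++
(s=5,f=8) a[fast]=8≠a[slow]=6 write a[6]=8 → slow++,fast++
(s=6,f=9) a[fast]=10≠a[slow]=8 write a[7]=10 → slow++,fast++
(s=7,f=10) a[fast]=13≠a[slow]=10 write a[8]=13 → slow++,fast++

length 8; prefix = [1, 3, 4, 5, 6, 8, 10, 13]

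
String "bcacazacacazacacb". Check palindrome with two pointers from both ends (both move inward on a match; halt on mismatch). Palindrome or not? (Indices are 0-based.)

[0,16] 'b'=='b' → l++,r--
[1,15] 'c'=='c' → l++,r--
[2,14] 'a'=='a' → l++,r--
[3,13] 'c'=='c' → l++,r--
[4,12] 'a'=='a' → l++,r--
[5,11] 'z'=='z' → l++,r--
[6,10] 'a'=='a' → l++,r--
[7,9] 'c'=='c' → l++,r--

palindrome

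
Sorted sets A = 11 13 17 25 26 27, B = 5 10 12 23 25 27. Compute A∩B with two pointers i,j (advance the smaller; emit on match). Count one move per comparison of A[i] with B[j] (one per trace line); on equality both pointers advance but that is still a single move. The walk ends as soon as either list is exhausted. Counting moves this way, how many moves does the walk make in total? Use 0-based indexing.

[i=0,j=0] 11>5 → j++
[i=0,j=1] 11>10 → j++
[i=0,j=2] 11<12 → i++
[i=1,j=2] 13>12 → j++
[i=1,j=3] 13<23 → i++
[i=2,j=3] 17<23 → i++
[i=3,j=3] 25>23 → j++
[i=3,j=4] 25==25 emit → i++,j++
[i=4,j=5] 26<27 → i++
[i=5,j=5] 27==27 emit → i++,j++

10 moves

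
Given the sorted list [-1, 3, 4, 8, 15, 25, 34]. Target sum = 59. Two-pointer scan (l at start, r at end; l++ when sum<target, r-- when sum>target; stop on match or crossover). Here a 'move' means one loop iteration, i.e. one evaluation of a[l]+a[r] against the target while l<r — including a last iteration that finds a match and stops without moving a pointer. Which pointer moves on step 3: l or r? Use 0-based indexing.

l

l=0 r=6: -1+34=33 <59, l++
l=1 r=6: 3+34=37 <59, l++
l=2 r=6: 4+34=38 <59, l++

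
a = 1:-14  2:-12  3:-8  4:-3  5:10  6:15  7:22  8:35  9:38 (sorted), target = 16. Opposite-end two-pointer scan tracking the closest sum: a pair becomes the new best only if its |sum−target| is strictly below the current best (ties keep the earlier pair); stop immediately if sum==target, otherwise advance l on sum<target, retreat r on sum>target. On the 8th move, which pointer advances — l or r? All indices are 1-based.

r

[1,9] -14+38=24 d=8 * → r--
[1,8] -14+35=21 d=5 * → r--
[1,7] -14+22=8 d=8 → l++
[2,7] -12+22=10 d=6 → l++
[3,7] -8+22=14 d=2 * → l++
[4,7] -3+22=19 d=3 → r--
[4,6] -3+15=12 d=4 → l++
[5,6] 10+15=25 d=9 → r--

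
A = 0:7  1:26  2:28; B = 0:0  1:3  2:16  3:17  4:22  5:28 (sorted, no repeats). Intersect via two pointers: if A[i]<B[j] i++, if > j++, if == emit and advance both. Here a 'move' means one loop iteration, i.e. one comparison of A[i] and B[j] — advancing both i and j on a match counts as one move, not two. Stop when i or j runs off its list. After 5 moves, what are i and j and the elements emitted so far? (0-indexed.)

i=0 j=0: 7>0, j++
i=0 j=1: 7>3, j++
i=0 j=2: 7<16, i++
i=1 j=2: 26>16, j++
i=1 j=3: 26>17, j++

i=1, j=4, emitted=[]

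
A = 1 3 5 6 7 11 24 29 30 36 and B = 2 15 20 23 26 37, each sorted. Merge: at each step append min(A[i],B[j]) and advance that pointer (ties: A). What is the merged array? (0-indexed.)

i=0 j=0: A[i]=1<=B[j]=2 take 1, i++
i=1 j=0: A[i]=3>B[j]=2 take 2, j++
i=1 j=1: A[i]=3<=B[j]=15 take 3, i++
i=2 j=1: A[i]=5<=B[j]=15 take 5, i++
i=3 j=1: A[i]=6<=B[j]=15 take 6, i++
i=4 j=1: A[i]=7<=B[j]=15 take 7, i++
i=5 j=1: A[i]=11<=B[j]=15 take 11, i++
i=6 j=1: A[i]=24>B[j]=15 take 15, j++
i=6 j=2: A[i]=24>B[j]=20 take 20, j++
i=6 j=3: A[i]=24>B[j]=23 take 23, j++
i=6 j=4: A[i]=24<=B[j]=26 take 24, i++
i=7 j=4: A[i]=29>B[j]=26 take 26, j++
i=7 j=5: A[i]=29<=B[j]=37 take 29, i++
i=8 j=5: A[i]=30<=B[j]=37 take 30, i++
i=9 j=5: A[i]=36<=B[j]=37 take 36, i++
i=10 j=5: A done, take B[j]=37, j++

[1, 2, 3, 5, 6, 7, 11, 15, 20, 23, 24, 26, 29, 30, 36, 37]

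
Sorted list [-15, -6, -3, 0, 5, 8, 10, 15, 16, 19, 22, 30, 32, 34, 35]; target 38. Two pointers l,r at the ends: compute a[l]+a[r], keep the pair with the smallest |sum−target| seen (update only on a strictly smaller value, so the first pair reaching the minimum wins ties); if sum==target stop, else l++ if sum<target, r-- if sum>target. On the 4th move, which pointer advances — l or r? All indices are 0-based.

[0,14] -15+35=20 d=18 * → l++
[1,14] -6+35=29 d=9 * → l++
[2,14] -3+35=32 d=6 * → l++
[3,14] 0+35=35 d=3 * → l++

l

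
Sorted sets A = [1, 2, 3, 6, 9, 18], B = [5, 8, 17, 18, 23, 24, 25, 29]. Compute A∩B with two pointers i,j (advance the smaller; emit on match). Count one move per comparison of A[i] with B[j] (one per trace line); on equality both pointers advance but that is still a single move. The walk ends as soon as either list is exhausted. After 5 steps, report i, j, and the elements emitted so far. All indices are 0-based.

i=4, j=1, emitted=[]

i=0 j=0: 1<5, i++
i=1 j=0: 2<5, i++
i=2 j=0: 3<5, i++
i=3 j=0: 6>5, j++
i=3 j=1: 6<8, i++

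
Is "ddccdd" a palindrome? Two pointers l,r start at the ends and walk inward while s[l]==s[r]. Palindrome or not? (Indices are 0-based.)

palindrome

l=0 r=5: 'd'=='d', l++,r--
l=1 r=4: 'd'=='d', l++,r--
l=2 r=3: 'c'=='c', l++,r--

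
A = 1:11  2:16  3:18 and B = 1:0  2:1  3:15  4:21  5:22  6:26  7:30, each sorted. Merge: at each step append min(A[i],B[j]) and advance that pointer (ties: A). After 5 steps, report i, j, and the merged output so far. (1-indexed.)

i=3, j=4, merged so far=[0, 1, 11, 15, 16]

i=1 j=1: A[i]=11>B[j]=0 take 0, j++
i=1 j=2: A[i]=11>B[j]=1 take 1, j++
i=1 j=3: A[i]=11<=B[j]=15 take 11, i++
i=2 j=3: A[i]=16>B[j]=15 take 15, j++
i=2 j=4: A[i]=16<=B[j]=21 take 16, i++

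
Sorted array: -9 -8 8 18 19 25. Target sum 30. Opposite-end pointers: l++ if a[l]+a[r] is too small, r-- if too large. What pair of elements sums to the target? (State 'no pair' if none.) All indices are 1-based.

no pair

l=1 r=6: -9+25=16 <30, l++
l=2 r=6: -8+25=17 <30, l++
l=3 r=6: 8+25=33 >30, r--
l=3 r=5: 8+19=27 <30, l++
l=4 r=5: 18+19=37 >30, r--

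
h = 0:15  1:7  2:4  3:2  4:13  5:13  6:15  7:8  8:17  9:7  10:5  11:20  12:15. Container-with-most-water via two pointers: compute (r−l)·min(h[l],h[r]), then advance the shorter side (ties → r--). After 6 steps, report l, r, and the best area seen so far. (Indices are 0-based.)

[0,12] min(15,15)*12=180 best=180 * → r--
[0,11] min(15,20)*11=165 best=180 → l++
[1,11] min(7,20)*10=70 best=180 → l++
[2,11] min(4,20)*9=36 best=180 → l++
[3,11] min(2,20)*8=16 best=180 → l++
[4,11] min(13,20)*7=91 best=180 → l++

l=5, r=11, best area=180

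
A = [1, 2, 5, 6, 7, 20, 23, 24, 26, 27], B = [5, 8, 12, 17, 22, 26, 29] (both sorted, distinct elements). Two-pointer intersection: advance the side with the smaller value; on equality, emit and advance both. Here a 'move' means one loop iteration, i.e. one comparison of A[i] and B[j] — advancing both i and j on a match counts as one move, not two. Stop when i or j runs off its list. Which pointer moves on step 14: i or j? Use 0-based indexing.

i=0 j=0: 1<5, i++
i=1 j=0: 2<5, i++
i=2 j=0: 5==5 emit, i++,j++
i=3 j=1: 6<8, i++
i=4 j=1: 7<8, i++
i=5 j=1: 20>8, j++
i=5 j=2: 20>12, j++
i=5 j=3: 20>17, j++
i=5 j=4: 20<22, i++
i=6 j=4: 23>22, j++
i=6 j=5: 23<26, i++
i=7 j=5: 24<26, i++
i=8 j=5: 26==26 emit, i++,j++
i=9 j=6: 27<29, i++

i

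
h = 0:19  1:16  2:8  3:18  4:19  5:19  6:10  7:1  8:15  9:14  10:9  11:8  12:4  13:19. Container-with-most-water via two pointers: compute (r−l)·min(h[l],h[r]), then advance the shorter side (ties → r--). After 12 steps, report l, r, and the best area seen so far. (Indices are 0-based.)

[0,13] min(19,19)*13=247 best=247 * → r--
[0,12] min(19,4)*12=48 best=247 → r--
[0,11] min(19,8)*11=88 best=247 → r--
[0,10] min(19,9)*10=90 best=247 → r--
[0,9] min(19,14)*9=126 best=247 → r--
[0,8] min(19,15)*8=120 best=247 → r--
[0,7] min(19,1)*7=7 best=247 → r--
[0,6] min(19,10)*6=60 best=247 → r--
[0,5] min(19,19)*5=95 best=247 → r--
[0,4] min(19,19)*4=76 best=247 → r--
[0,3] min(19,18)*3=54 best=247 → r--
[0,2] min(19,8)*2=16 best=247 → r--

l=0, r=1, best area=247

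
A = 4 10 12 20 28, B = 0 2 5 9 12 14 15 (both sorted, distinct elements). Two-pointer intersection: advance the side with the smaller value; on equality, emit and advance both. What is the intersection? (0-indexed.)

i=0 j=0: 4>0, j++
i=0 j=1: 4>2, j++
i=0 j=2: 4<5, i++
i=1 j=2: 10>5, j++
i=1 j=3: 10>9, j++
i=1 j=4: 10<12, i++
i=2 j=4: 12==12 emit, i++,j++
i=3 j=5: 20>14, j++
i=3 j=6: 20>15, j++

intersection = [12]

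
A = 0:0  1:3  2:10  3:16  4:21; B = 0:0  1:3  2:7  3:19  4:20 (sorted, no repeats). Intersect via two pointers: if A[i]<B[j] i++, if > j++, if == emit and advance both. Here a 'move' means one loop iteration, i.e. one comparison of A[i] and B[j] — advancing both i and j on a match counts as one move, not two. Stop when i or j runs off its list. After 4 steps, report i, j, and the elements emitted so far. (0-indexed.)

[i=0,j=0] 0==0 emit → i++,j++
[i=1,j=1] 3==3 emit → i++,j++
[i=2,j=2] 10>7 → j++
[i=2,j=3] 10<19 → i++

i=3, j=3, emitted=[0, 3]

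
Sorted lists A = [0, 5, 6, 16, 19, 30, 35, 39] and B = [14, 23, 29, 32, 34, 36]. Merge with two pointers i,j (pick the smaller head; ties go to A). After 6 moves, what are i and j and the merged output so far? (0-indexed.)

i=5, j=1, merged so far=[0, 5, 6, 14, 16, 19]

[i=0,j=0] A[i]=0<=B[j]=14 take 0 → i++
[i=1,j=0] A[i]=5<=B[j]=14 take 5 → i++
[i=2,j=0] A[i]=6<=B[j]=14 take 6 → i++
[i=3,j=0] A[i]=16>B[j]=14 take 14 → j++
[i=3,j=1] A[i]=16<=B[j]=23 take 16 → i++
[i=4,j=1] A[i]=19<=B[j]=23 take 19 → i++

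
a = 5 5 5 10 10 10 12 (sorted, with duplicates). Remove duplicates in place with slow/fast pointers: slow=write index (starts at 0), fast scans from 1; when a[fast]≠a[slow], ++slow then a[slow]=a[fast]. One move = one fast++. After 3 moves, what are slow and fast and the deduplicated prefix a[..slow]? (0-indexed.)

slow=0 fast=1: a[fast]=5=a[slow] dup, fast++
slow=0 fast=2: a[fast]=5=a[slow] dup, fast++
slow=0 fast=3: a[fast]=10≠a[slow]=5 write a[1]=10, slow++,fast++

slow=1, fast=4, prefix=[5, 10]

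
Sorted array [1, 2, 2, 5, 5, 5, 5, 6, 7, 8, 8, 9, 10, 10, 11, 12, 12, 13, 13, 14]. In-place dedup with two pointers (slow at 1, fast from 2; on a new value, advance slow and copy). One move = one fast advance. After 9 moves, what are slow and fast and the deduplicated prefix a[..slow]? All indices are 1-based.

(s=1,f=2) a[fast]=2≠a[slow]=1 write a[2]=2 → slow++,fast++
(s=2,f=3) a[fast]=2=a[slow] dup → fast++
(s=2,f=4) a[fast]=5≠a[slow]=2 write a[3]=5 → slow++,fast++
(s=3,f=5) a[fast]=5=a[slow] dup → fast++
(s=3,f=6) a[fast]=5=a[slow] dup → fast++
(s=3,f=7) a[fast]=5=a[slow] dup → fast++
(s=3,f=8) a[fast]=6≠a[slow]=5 write a[4]=6 → slow++,fast++
(s=4,f=9) a[fast]=7≠a[slow]=6 write a[5]=7 → slow++,fast++
(s=5,f=10) a[fast]=8≠a[slow]=7 write a[6]=8 → slow++,fast++

slow=6, fast=11, prefix=[1, 2, 5, 6, 7, 8]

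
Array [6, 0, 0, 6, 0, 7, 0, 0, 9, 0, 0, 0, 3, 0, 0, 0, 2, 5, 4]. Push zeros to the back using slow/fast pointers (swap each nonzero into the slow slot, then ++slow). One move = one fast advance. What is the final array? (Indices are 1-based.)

[6, 6, 7, 9, 3, 2, 5, 4, 0, 0, 0, 0, 0, 0, 0, 0, 0, 0, 0]

slow=1 fast=1: a[fast]=6≠0 swap→a[1]=6, slow++,fast++
slow=2 fast=2: a[fast]=0, fast++
slow=2 fast=3: a[fast]=0, fast++
slow=2 fast=4: a[fast]=6≠0 swap→a[2]=6, slow++,fast++
slow=3 fast=5: a[fast]=0, fast++
slow=3 fast=6: a[fast]=7≠0 swap→a[3]=7, slow++,fast++
slow=4 fast=7: a[fast]=0, fast++
slow=4 fast=8: a[fast]=0, fast++
slow=4 fast=9: a[fast]=9≠0 swap→a[4]=9, slow++,fast++
slow=5 fast=10: a[fast]=0, fast++
slow=5 fast=11: a[fast]=0, fast++
slow=5 fast=12: a[fast]=0, fast++
slow=5 fast=13: a[fast]=3≠0 swap→a[5]=3, slow++,fast++
slow=6 fast=14: a[fast]=0, fast++
slow=6 fast=15: a[fast]=0, fast++
slow=6 fast=16: a[fast]=0, fast++
slow=6 fast=17: a[fast]=2≠0 swap→a[6]=2, slow++,fast++
slow=7 fast=18: a[fast]=5≠0 swap→a[7]=5, slow++,fast++
slow=8 fast=19: a[fast]=4≠0 swap→a[8]=4, slow++,fast++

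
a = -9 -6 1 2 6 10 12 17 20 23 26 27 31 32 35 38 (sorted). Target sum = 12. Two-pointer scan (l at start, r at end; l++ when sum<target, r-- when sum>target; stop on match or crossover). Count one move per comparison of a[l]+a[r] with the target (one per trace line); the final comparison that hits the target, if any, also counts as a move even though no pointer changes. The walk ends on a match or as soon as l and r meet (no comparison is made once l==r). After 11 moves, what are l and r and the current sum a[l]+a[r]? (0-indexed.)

l=2, r=6, sum=13

[0,15] -9+38=29 >12 → r--
[0,14] -9+35=26 >12 → r--
[0,13] -9+32=23 >12 → r--
[0,12] -9+31=22 >12 → r--
[0,11] -9+27=18 >12 → r--
[0,10] -9+26=17 >12 → r--
[0,9] -9+23=14 >12 → r--
[0,8] -9+20=11 <12 → l++
[1,8] -6+20=14 >12 → r--
[1,7] -6+17=11 <12 → l++
[2,7] 1+17=18 >12 → r--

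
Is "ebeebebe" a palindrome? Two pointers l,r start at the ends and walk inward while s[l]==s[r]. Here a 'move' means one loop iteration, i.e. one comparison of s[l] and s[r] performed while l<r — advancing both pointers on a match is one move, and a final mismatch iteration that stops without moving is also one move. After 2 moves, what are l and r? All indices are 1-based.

l=1 r=8: 'e'=='e', l++,r--
l=2 r=7: 'b'=='b', l++,r--

l=3, r=6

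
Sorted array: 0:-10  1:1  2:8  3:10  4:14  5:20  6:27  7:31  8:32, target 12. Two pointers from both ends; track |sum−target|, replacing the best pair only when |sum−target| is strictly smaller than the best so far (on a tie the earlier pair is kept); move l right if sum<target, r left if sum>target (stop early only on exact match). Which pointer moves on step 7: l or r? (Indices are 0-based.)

l=0 r=8: -10+32=22 d=10 *, r--
l=0 r=7: -10+31=21 d=9 *, r--
l=0 r=6: -10+27=17 d=5 *, r--
l=0 r=5: -10+20=10 d=2 *, l++
l=1 r=5: 1+20=21 d=9, r--
l=1 r=4: 1+14=15 d=3, r--
l=1 r=3: 1+10=11 d=1 *, l++

l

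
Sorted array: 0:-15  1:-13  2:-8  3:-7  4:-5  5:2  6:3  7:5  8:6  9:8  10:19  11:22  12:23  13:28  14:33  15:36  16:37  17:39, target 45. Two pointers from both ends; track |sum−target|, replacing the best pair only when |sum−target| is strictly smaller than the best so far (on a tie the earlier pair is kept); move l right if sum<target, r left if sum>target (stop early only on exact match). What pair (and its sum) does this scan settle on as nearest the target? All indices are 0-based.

pair (6, 39) with sum 45 (|Δ|=0)

l=0 r=17: -15+39=24 d=21 *, l++
l=1 r=17: -13+39=26 d=19 *, l++
l=2 r=17: -8+39=31 d=14 *, l++
l=3 r=17: -7+39=32 d=13 *, l++
l=4 r=17: -5+39=34 d=11 *, l++
l=5 r=17: 2+39=41 d=4 *, l++
l=6 r=17: 3+39=42 d=3 *, l++
l=7 r=17: 5+39=44 d=1 *, l++
l=8 r=17: 6+39=45 d=0 *, stop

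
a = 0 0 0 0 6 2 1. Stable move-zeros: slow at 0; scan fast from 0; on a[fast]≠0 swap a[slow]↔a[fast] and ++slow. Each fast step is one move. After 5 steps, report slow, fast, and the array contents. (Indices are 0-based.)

slow=1, fast=5, a=[6, 0, 0, 0, 0, 2, 1]

(s=0,f=0) a[fast]=0 → fast++
(s=0,f=1) a[fast]=0 → fast++
(s=0,f=2) a[fast]=0 → fast++
(s=0,f=3) a[fast]=0 → fast++
(s=0,f=4) a[fast]=6≠0 swap→a[0]=6 → slow++,fast++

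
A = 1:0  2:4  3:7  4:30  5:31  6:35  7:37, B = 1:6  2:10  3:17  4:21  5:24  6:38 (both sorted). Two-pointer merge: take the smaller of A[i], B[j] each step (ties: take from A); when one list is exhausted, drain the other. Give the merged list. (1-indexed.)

[0, 4, 6, 7, 10, 17, 21, 24, 30, 31, 35, 37, 38]

i=1 j=1: A[i]=0<=B[j]=6 take 0, i++
i=2 j=1: A[i]=4<=B[j]=6 take 4, i++
i=3 j=1: A[i]=7>B[j]=6 take 6, j++
i=3 j=2: A[i]=7<=B[j]=10 take 7, i++
i=4 j=2: A[i]=30>B[j]=10 take 10, j++
i=4 j=3: A[i]=30>B[j]=17 take 17, j++
i=4 j=4: A[i]=30>B[j]=21 take 21, j++
i=4 j=5: A[i]=30>B[j]=24 take 24, j++
i=4 j=6: A[i]=30<=B[j]=38 take 30, i++
i=5 j=6: A[i]=31<=B[j]=38 take 31, i++
i=6 j=6: A[i]=35<=B[j]=38 take 35, i++
i=7 j=6: A[i]=37<=B[j]=38 take 37, i++
i=8 j=6: A done, take B[j]=38, j++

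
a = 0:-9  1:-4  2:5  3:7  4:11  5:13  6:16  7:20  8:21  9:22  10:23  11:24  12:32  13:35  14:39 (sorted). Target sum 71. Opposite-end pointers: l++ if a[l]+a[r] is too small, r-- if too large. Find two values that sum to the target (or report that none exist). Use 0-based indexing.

[0,14] -9+39=30 <71 → l++
[1,14] -4+39=35 <71 → l++
[2,14] 5+39=44 <71 → l++
[3,14] 7+39=46 <71 → l++
[4,14] 11+39=50 <71 → l++
[5,14] 13+39=52 <71 → l++
[6,14] 16+39=55 <71 → l++
[7,14] 20+39=59 <71 → l++
[8,14] 21+39=60 <71 → l++
[9,14] 22+39=61 <71 → l++
[10,14] 23+39=62 <71 → l++
[11,14] 24+39=63 <71 → l++
[12,14] 32+39=71 → found

(32, 39)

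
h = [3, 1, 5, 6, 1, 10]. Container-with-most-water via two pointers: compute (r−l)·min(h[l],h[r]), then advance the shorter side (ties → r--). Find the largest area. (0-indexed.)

max area = 15

l=0 r=5: min(3,10)*5=15 best=15 *, l++
l=1 r=5: min(1,10)*4=4 best=15, l++
l=2 r=5: min(5,10)*3=15 best=15, l++
l=3 r=5: min(6,10)*2=12 best=15, l++
l=4 r=5: min(1,10)*1=1 best=15, l++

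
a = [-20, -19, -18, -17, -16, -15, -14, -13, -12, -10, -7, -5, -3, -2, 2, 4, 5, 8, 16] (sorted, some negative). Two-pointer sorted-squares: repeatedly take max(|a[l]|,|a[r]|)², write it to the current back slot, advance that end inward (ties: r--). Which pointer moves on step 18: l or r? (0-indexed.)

r

l=0 r=18: |-20|>|16| out[18]=400, l++
l=1 r=18: |-19|>|16| out[17]=361, l++
l=2 r=18: |-18|>|16| out[16]=324, l++
l=3 r=18: |-17|>|16| out[15]=289, l++
l=4 r=18: |-16|<=|16| out[14]=256, r--
l=4 r=17: |-16|>|8| out[13]=256, l++
l=5 r=17: |-15|>|8| out[12]=225, l++
l=6 r=17: |-14|>|8| out[11]=196, l++
l=7 r=17: |-13|>|8| out[10]=169, l++
l=8 r=17: |-12|>|8| out[9]=144, l++
l=9 r=17: |-10|>|8| out[8]=100, l++
l=10 r=17: |-7|<=|8| out[7]=64, r--
l=10 r=16: |-7|>|5| out[6]=49, l++
l=11 r=16: |-5|<=|5| out[5]=25, r--
l=11 r=15: |-5|>|4| out[4]=25, l++
l=12 r=15: |-3|<=|4| out[3]=16, r--
l=12 r=14: |-3|>|2| out[2]=9, l++
l=13 r=14: |-2|<=|2| out[1]=4, r--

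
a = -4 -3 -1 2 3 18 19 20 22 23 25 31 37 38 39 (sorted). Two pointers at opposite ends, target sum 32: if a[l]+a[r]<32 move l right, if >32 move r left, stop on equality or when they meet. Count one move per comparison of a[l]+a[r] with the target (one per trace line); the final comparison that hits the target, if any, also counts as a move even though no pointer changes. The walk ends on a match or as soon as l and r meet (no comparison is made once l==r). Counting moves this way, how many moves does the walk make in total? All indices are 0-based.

14 moves

[0,14] -4+39=35 >32 → r--
[0,13] -4+38=34 >32 → r--
[0,12] -4+37=33 >32 → r--
[0,11] -4+31=27 <32 → l++
[1,11] -3+31=28 <32 → l++
[2,11] -1+31=30 <32 → l++
[3,11] 2+31=33 >32 → r--
[3,10] 2+25=27 <32 → l++
[4,10] 3+25=28 <32 → l++
[5,10] 18+25=43 >32 → r--
[5,9] 18+23=41 >32 → r--
[5,8] 18+22=40 >32 → r--
[5,7] 18+20=38 >32 → r--
[5,6] 18+19=37 >32 → r--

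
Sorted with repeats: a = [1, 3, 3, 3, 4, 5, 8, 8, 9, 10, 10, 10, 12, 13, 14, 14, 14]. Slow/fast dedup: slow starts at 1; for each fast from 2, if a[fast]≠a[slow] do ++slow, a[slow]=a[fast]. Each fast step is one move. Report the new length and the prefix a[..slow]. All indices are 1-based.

length 10; prefix = [1, 3, 4, 5, 8, 9, 10, 12, 13, 14]

(s=1,f=2) a[fast]=3≠a[slow]=1 write a[2]=3 → slow++,fast++
(s=2,f=3) a[fast]=3=a[slow] dup → fast++
(s=2,f=4) a[fast]=3=a[slow] dup → fast++
(s=2,f=5) a[fast]=4≠a[slow]=3 write a[3]=4 → slow++,fast++
(s=3,f=6) a[fast]=5≠a[slow]=4 write a[4]=5 → slow++,fast++
(s=4,f=7) a[fast]=8≠a[slow]=5 write a[5]=8 → slow++,fast++
(s=5,f=8) a[fast]=8=a[slow] dup → fast++
(s=5,f=9) a[fast]=9≠a[slow]=8 write a[6]=9 → slow++,fast++
(s=6,f=10) a[fast]=10≠a[slow]=9 write a[7]=10 → slow++,fast++
(s=7,f=11) a[fast]=10=a[slow] dup → fast++
(s=7,f=12) a[fast]=10=a[slow] dup → fast++
(s=7,f=13) a[fast]=12≠a[slow]=10 write a[8]=12 → slow++,fast++
(s=8,f=14) a[fast]=13≠a[slow]=12 write a[9]=13 → slow++,fast++
(s=9,f=15) a[fast]=14≠a[slow]=13 write a[10]=14 → slow++,fast++
(s=10,f=16) a[fast]=14=a[slow] dup → fast++
(s=10,f=17) a[fast]=14=a[slow] dup → fast++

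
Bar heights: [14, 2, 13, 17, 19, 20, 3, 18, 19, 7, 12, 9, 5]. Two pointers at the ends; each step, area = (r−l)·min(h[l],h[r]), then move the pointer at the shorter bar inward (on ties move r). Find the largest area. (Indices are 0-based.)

l=0 r=12: min(14,5)*12=60 best=60 *, r--
l=0 r=11: min(14,9)*11=99 best=99 *, r--
l=0 r=10: min(14,12)*10=120 best=120 *, r--
l=0 r=9: min(14,7)*9=63 best=120, r--
l=0 r=8: min(14,19)*8=112 best=120, l++
l=1 r=8: min(2,19)*7=14 best=120, l++
l=2 r=8: min(13,19)*6=78 best=120, l++
l=3 r=8: min(17,19)*5=85 best=120, l++
l=4 r=8: min(19,19)*4=76 best=120, r--
l=4 r=7: min(19,18)*3=54 best=120, r--
l=4 r=6: min(19,3)*2=6 best=120, r--
l=4 r=5: min(19,20)*1=19 best=120, l++

max area = 120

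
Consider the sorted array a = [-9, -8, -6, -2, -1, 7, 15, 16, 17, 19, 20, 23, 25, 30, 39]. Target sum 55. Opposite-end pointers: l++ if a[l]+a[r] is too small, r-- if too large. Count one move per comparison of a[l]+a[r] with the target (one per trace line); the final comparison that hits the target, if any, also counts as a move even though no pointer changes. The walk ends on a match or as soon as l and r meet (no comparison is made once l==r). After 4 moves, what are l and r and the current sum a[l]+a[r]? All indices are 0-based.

l=0 r=14: -9+39=30 <55, l++
l=1 r=14: -8+39=31 <55, l++
l=2 r=14: -6+39=33 <55, l++
l=3 r=14: -2+39=37 <55, l++

l=4, r=14, sum=38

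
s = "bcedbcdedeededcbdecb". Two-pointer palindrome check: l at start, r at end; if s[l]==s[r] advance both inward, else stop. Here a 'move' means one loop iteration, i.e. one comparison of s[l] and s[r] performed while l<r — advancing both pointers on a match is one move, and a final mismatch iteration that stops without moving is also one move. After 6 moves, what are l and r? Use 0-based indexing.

l=6, r=13

[0,19] 'b'=='b' → l++,r--
[1,18] 'c'=='c' → l++,r--
[2,17] 'e'=='e' → l++,r--
[3,16] 'd'=='d' → l++,r--
[4,15] 'b'=='b' → l++,r--
[5,14] 'c'=='c' → l++,r--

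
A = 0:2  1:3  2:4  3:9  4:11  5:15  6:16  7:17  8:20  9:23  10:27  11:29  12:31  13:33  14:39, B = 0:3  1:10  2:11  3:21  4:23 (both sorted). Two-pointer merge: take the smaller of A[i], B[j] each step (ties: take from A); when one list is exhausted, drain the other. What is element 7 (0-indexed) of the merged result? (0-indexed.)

[i=0,j=0] A[i]=2<=B[j]=3 take 2 → i++
[i=1,j=0] A[i]=3<=B[j]=3 take 3 → i++
[i=2,j=0] A[i]=4>B[j]=3 take 3 → j++
[i=2,j=1] A[i]=4<=B[j]=10 take 4 → i++
[i=3,j=1] A[i]=9<=B[j]=10 take 9 → i++
[i=4,j=1] A[i]=11>B[j]=10 take 10 → j++
[i=4,j=2] A[i]=11<=B[j]=11 take 11 → i++
[i=5,j=2] A[i]=15>B[j]=11 take 11 → j++
[i=5,j=3] A[i]=15<=B[j]=21 take 15 → i++
[i=6,j=3] A[i]=16<=B[j]=21 take 16 → i++
[i=7,j=3] A[i]=17<=B[j]=21 take 17 → i++
[i=8,j=3] A[i]=20<=B[j]=21 take 20 → i++
[i=9,j=3] A[i]=23>B[j]=21 take 21 → j++
[i=9,j=4] A[i]=23<=B[j]=23 take 23 → i++
[i=10,j=4] A[i]=27>B[j]=23 take 23 → j++
[i=10,j=5] B done, take A[i]=27 → i++
[i=11,j=5] B done, take A[i]=29 → i++
[i=12,j=5] B done, take A[i]=31 → i++
[i=13,j=5] B done, take A[i]=33 → i++
[i=14,j=5] B done, take A[i]=39 → i++

merged[7] = 11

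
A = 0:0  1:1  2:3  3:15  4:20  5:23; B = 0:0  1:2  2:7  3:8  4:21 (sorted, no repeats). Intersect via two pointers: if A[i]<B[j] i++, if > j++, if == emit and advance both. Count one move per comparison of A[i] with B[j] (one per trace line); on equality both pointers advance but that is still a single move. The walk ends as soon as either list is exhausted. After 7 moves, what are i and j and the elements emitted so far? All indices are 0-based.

i=0 j=0: 0==0 emit, i++,j++
i=1 j=1: 1<2, i++
i=2 j=1: 3>2, j++
i=2 j=2: 3<7, i++
i=3 j=2: 15>7, j++
i=3 j=3: 15>8, j++
i=3 j=4: 15<21, i++

i=4, j=4, emitted=[0]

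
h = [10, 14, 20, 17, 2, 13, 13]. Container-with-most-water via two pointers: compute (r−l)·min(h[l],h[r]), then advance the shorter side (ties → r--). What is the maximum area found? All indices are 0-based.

l=0 r=6: min(10,13)*6=60 best=60 *, l++
l=1 r=6: min(14,13)*5=65 best=65 *, r--
l=1 r=5: min(14,13)*4=52 best=65, r--
l=1 r=4: min(14,2)*3=6 best=65, r--
l=1 r=3: min(14,17)*2=28 best=65, l++
l=2 r=3: min(20,17)*1=17 best=65, r--

max area = 65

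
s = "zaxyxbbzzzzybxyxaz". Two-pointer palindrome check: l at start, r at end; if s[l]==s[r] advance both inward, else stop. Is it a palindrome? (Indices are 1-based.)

l=1 r=18: 'z'=='z', l++,r--
l=2 r=17: 'a'=='a', l++,r--
l=3 r=16: 'x'=='x', l++,r--
l=4 r=15: 'y'=='y', l++,r--
l=5 r=14: 'x'=='x', l++,r--
l=6 r=13: 'b'=='b', l++,r--
l=7 r=12: 'b'!='y', stop

not a palindrome (mismatch at 7,12)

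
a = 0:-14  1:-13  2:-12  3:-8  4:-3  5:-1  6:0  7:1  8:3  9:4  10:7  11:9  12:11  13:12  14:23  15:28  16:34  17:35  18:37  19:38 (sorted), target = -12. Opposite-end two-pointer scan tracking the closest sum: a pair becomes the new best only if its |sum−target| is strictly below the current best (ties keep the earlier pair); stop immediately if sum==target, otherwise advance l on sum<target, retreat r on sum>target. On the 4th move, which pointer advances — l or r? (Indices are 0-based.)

r

l=0 r=19: -14+38=24 d=36 *, r--
l=0 r=18: -14+37=23 d=35 *, r--
l=0 r=17: -14+35=21 d=33 *, r--
l=0 r=16: -14+34=20 d=32 *, r--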